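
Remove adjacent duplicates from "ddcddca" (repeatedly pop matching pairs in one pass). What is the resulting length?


Input: ddcddca
Stack-based adjacent duplicate removal:
  Read 'd': push. Stack: d
  Read 'd': matches stack top 'd' => pop. Stack: (empty)
  Read 'c': push. Stack: c
  Read 'd': push. Stack: cd
  Read 'd': matches stack top 'd' => pop. Stack: c
  Read 'c': matches stack top 'c' => pop. Stack: (empty)
  Read 'a': push. Stack: a
Final stack: "a" (length 1)

1


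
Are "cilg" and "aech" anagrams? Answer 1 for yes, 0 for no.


Strings: "cilg", "aech"
Sorted first:  cgil
Sorted second: aceh
Differ at position 0: 'c' vs 'a' => not anagrams

0


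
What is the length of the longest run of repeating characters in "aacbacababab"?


Input: "aacbacababab"
Scanning for longest run:
  Position 1 ('a'): continues run of 'a', length=2
  Position 2 ('c'): new char, reset run to 1
  Position 3 ('b'): new char, reset run to 1
  Position 4 ('a'): new char, reset run to 1
  Position 5 ('c'): new char, reset run to 1
  Position 6 ('a'): new char, reset run to 1
  Position 7 ('b'): new char, reset run to 1
  Position 8 ('a'): new char, reset run to 1
  Position 9 ('b'): new char, reset run to 1
  Position 10 ('a'): new char, reset run to 1
  Position 11 ('b'): new char, reset run to 1
Longest run: 'a' with length 2

2


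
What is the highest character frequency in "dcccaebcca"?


Input: dcccaebcca
Character counts:
  'a': 2
  'b': 1
  'c': 5
  'd': 1
  'e': 1
Maximum frequency: 5

5


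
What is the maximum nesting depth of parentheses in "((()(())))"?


Input: "((()(())))"
Tracking depth:
  Position 0 '(': depth becomes 1
  Position 1 '(': depth becomes 2
  Position 2 '(': depth becomes 3
  Position 3 ')': depth becomes 2
  Position 4 '(': depth becomes 3
  Position 5 '(': depth becomes 4
  Position 6 ')': depth becomes 3
  Position 7 ')': depth becomes 2
  Position 8 ')': depth becomes 1
  Position 9 ')': depth becomes 0
Maximum depth reached: 4

4


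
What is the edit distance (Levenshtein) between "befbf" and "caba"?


Computing edit distance: "befbf" -> "caba"
DP table:
           c    a    b    a
      0    1    2    3    4
  b   1    1    2    2    3
  e   2    2    2    3    3
  f   3    3    3    3    4
  b   4    4    4    3    4
  f   5    5    5    4    4
Edit distance = dp[5][4] = 4

4


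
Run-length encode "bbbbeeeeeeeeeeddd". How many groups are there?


Input: bbbbeeeeeeeeeeddd
Scanning for consecutive runs:
  Group 1: 'b' x 4 (positions 0-3)
  Group 2: 'e' x 10 (positions 4-13)
  Group 3: 'd' x 3 (positions 14-16)
Total groups: 3

3


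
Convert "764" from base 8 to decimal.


Input: "764" in base 8
Positional expansion:
  Digit '7' (value 7) x 8^2 = 448
  Digit '6' (value 6) x 8^1 = 48
  Digit '4' (value 4) x 8^0 = 4
Sum = 500

500


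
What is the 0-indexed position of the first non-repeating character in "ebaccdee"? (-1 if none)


Input: ebaccdee
Character frequencies:
  'a': 1
  'b': 1
  'c': 2
  'd': 1
  'e': 3
Scanning left to right for freq == 1:
  Position 0 ('e'): freq=3, skip
  Position 1 ('b'): unique! => answer = 1

1


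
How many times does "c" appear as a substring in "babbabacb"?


Searching for "c" in "babbabacb"
Scanning each position:
  Position 0: "b" => no
  Position 1: "a" => no
  Position 2: "b" => no
  Position 3: "b" => no
  Position 4: "a" => no
  Position 5: "b" => no
  Position 6: "a" => no
  Position 7: "c" => MATCH
  Position 8: "b" => no
Total occurrences: 1

1


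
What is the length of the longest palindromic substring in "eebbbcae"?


Input: "eebbbcae"
Checking substrings for palindromes:
  [2:5] "bbb" (len 3) => palindrome
  [0:2] "ee" (len 2) => palindrome
  [2:4] "bb" (len 2) => palindrome
  [3:5] "bb" (len 2) => palindrome
Longest palindromic substring: "bbb" with length 3

3


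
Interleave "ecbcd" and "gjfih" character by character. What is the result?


Interleaving "ecbcd" and "gjfih":
  Position 0: 'e' from first, 'g' from second => "eg"
  Position 1: 'c' from first, 'j' from second => "cj"
  Position 2: 'b' from first, 'f' from second => "bf"
  Position 3: 'c' from first, 'i' from second => "ci"
  Position 4: 'd' from first, 'h' from second => "dh"
Result: egcjbfcidh

egcjbfcidh


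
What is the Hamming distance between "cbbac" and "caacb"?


Comparing "cbbac" and "caacb" position by position:
  Position 0: 'c' vs 'c' => same
  Position 1: 'b' vs 'a' => differ
  Position 2: 'b' vs 'a' => differ
  Position 3: 'a' vs 'c' => differ
  Position 4: 'c' vs 'b' => differ
Total differences (Hamming distance): 4

4


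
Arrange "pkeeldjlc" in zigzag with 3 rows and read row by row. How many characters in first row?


Zigzag "pkeeldjlc" into 3 rows:
Placing characters:
  'p' => row 0
  'k' => row 1
  'e' => row 2
  'e' => row 1
  'l' => row 0
  'd' => row 1
  'j' => row 2
  'l' => row 1
  'c' => row 0
Rows:
  Row 0: "plc"
  Row 1: "kedl"
  Row 2: "ej"
First row length: 3

3


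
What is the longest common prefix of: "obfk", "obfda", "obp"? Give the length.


Words: obfk, obfda, obp
  Position 0: all 'o' => match
  Position 1: all 'b' => match
  Position 2: ('f', 'f', 'p') => mismatch, stop
LCP = "ob" (length 2)

2


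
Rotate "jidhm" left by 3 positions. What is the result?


Input: "jidhm", rotate left by 3
First 3 characters: "jid"
Remaining characters: "hm"
Concatenate remaining + first: "hm" + "jid" = "hmjid"

hmjid


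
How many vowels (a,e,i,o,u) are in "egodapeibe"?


Input: egodapeibe
Checking each character:
  'e' at position 0: vowel (running total: 1)
  'g' at position 1: consonant
  'o' at position 2: vowel (running total: 2)
  'd' at position 3: consonant
  'a' at position 4: vowel (running total: 3)
  'p' at position 5: consonant
  'e' at position 6: vowel (running total: 4)
  'i' at position 7: vowel (running total: 5)
  'b' at position 8: consonant
  'e' at position 9: vowel (running total: 6)
Total vowels: 6

6


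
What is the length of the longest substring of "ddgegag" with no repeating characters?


Input: "ddgegag"
Sliding window (track last position of each char):
  Position 0 ('d'): window [0,0] length 1 -- new best
  Position 1 ('d'): repeat (last at 0), move window start to 1
  Position 1 ('d'): window [1,1] length 1
  Position 2 ('g'): window [1,2] length 2 -- new best
  Position 3 ('e'): window [1,3] length 3 -- new best
  Position 4 ('g'): repeat (last at 2), move window start to 3
  Position 4 ('g'): window [3,4] length 2
  Position 5 ('a'): window [3,5] length 3
  Position 6 ('g'): repeat (last at 4), move window start to 5
  Position 6 ('g'): window [5,6] length 2
Longest substring with no repeats: "dge" with length 3

3


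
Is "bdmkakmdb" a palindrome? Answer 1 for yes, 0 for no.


Input: bdmkakmdb
Reversed: bdmkakmdb
  Compare pos 0 ('b') with pos 8 ('b'): match
  Compare pos 1 ('d') with pos 7 ('d'): match
  Compare pos 2 ('m') with pos 6 ('m'): match
  Compare pos 3 ('k') with pos 5 ('k'): match
Result: palindrome

1


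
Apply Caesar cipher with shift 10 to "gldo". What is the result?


Caesar cipher: shift "gldo" by 10
  'g' (pos 6) + 10 = pos 16 = 'q'
  'l' (pos 11) + 10 = pos 21 = 'v'
  'd' (pos 3) + 10 = pos 13 = 'n'
  'o' (pos 14) + 10 = pos 24 = 'y'
Result: qvny

qvny


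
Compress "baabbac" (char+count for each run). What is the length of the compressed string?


Input: baabbac
Runs:
  'b' x 1 => "b1"
  'a' x 2 => "a2"
  'b' x 2 => "b2"
  'a' x 1 => "a1"
  'c' x 1 => "c1"
Compressed: "b1a2b2a1c1"
Compressed length: 10

10


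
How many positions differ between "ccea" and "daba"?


Comparing "ccea" and "daba" position by position:
  Position 0: 'c' vs 'd' => DIFFER
  Position 1: 'c' vs 'a' => DIFFER
  Position 2: 'e' vs 'b' => DIFFER
  Position 3: 'a' vs 'a' => same
Positions that differ: 3

3


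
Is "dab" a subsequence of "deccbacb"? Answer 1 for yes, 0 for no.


Check if "dab" is a subsequence of "deccbacb"
Greedy scan:
  Position 0 ('d'): matches sub[0] = 'd'
  Position 1 ('e'): no match needed
  Position 2 ('c'): no match needed
  Position 3 ('c'): no match needed
  Position 4 ('b'): no match needed
  Position 5 ('a'): matches sub[1] = 'a'
  Position 6 ('c'): no match needed
  Position 7 ('b'): matches sub[2] = 'b'
All 3 characters matched => is a subsequence

1


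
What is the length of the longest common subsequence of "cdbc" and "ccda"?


LCS of "cdbc" and "ccda"
DP table:
           c    c    d    a
      0    0    0    0    0
  c   0    1    1    1    1
  d   0    1    1    2    2
  b   0    1    1    2    2
  c   0    1    2    2    2
LCS length = dp[4][4] = 2

2


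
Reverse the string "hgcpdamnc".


Input: hgcpdamnc
Reading characters right to left:
  Position 8: 'c'
  Position 7: 'n'
  Position 6: 'm'
  Position 5: 'a'
  Position 4: 'd'
  Position 3: 'p'
  Position 2: 'c'
  Position 1: 'g'
  Position 0: 'h'
Reversed: cnmadpcgh

cnmadpcgh


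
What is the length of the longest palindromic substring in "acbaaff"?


Input: "acbaaff"
Checking substrings for palindromes:
  [3:5] "aa" (len 2) => palindrome
  [5:7] "ff" (len 2) => palindrome
Longest palindromic substring: "aa" with length 2

2


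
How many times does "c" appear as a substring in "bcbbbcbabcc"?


Searching for "c" in "bcbbbcbabcc"
Scanning each position:
  Position 0: "b" => no
  Position 1: "c" => MATCH
  Position 2: "b" => no
  Position 3: "b" => no
  Position 4: "b" => no
  Position 5: "c" => MATCH
  Position 6: "b" => no
  Position 7: "a" => no
  Position 8: "b" => no
  Position 9: "c" => MATCH
  Position 10: "c" => MATCH
Total occurrences: 4

4


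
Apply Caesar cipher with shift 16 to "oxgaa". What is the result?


Caesar cipher: shift "oxgaa" by 16
  'o' (pos 14) + 16 = pos 4 = 'e'
  'x' (pos 23) + 16 = pos 13 = 'n'
  'g' (pos 6) + 16 = pos 22 = 'w'
  'a' (pos 0) + 16 = pos 16 = 'q'
  'a' (pos 0) + 16 = pos 16 = 'q'
Result: enwqq

enwqq


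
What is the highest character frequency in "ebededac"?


Input: ebededac
Character counts:
  'a': 1
  'b': 1
  'c': 1
  'd': 2
  'e': 3
Maximum frequency: 3

3


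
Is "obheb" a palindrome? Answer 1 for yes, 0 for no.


Input: obheb
Reversed: behbo
  Compare pos 0 ('o') with pos 4 ('b'): MISMATCH
  Compare pos 1 ('b') with pos 3 ('e'): MISMATCH
Result: not a palindrome

0


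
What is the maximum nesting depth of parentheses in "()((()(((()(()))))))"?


Input: "()((()(((()(()))))))"
Tracking depth:
  Position 0 '(': depth becomes 1
  Position 1 ')': depth becomes 0
  Position 2 '(': depth becomes 1
  Position 3 '(': depth becomes 2
  Position 4 '(': depth becomes 3
  Position 5 ')': depth becomes 2
  Position 6 '(': depth becomes 3
  Position 7 '(': depth becomes 4
  Position 8 '(': depth becomes 5
  Position 9 '(': depth becomes 6
  Position 10 ')': depth becomes 5
  Position 11 '(': depth becomes 6
  Position 12 '(': depth becomes 7
  Position 13 ')': depth becomes 6
  Position 14 ')': depth becomes 5
  Position 15 ')': depth becomes 4
  Position 16 ')': depth becomes 3
  Position 17 ')': depth becomes 2
  Position 18 ')': depth becomes 1
  Position 19 ')': depth becomes 0
Maximum depth reached: 7

7


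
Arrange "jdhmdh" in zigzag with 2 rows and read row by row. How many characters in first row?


Zigzag "jdhmdh" into 2 rows:
Placing characters:
  'j' => row 0
  'd' => row 1
  'h' => row 0
  'm' => row 1
  'd' => row 0
  'h' => row 1
Rows:
  Row 0: "jhd"
  Row 1: "dmh"
First row length: 3

3


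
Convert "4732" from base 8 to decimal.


Input: "4732" in base 8
Positional expansion:
  Digit '4' (value 4) x 8^3 = 2048
  Digit '7' (value 7) x 8^2 = 448
  Digit '3' (value 3) x 8^1 = 24
  Digit '2' (value 2) x 8^0 = 2
Sum = 2522

2522


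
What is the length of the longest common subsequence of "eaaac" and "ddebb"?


LCS of "eaaac" and "ddebb"
DP table:
           d    d    e    b    b
      0    0    0    0    0    0
  e   0    0    0    1    1    1
  a   0    0    0    1    1    1
  a   0    0    0    1    1    1
  a   0    0    0    1    1    1
  c   0    0    0    1    1    1
LCS length = dp[5][5] = 1

1


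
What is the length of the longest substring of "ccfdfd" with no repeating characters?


Input: "ccfdfd"
Sliding window (track last position of each char):
  Position 0 ('c'): window [0,0] length 1 -- new best
  Position 1 ('c'): repeat (last at 0), move window start to 1
  Position 1 ('c'): window [1,1] length 1
  Position 2 ('f'): window [1,2] length 2 -- new best
  Position 3 ('d'): window [1,3] length 3 -- new best
  Position 4 ('f'): repeat (last at 2), move window start to 3
  Position 4 ('f'): window [3,4] length 2
  Position 5 ('d'): repeat (last at 3), move window start to 4
  Position 5 ('d'): window [4,5] length 2
Longest substring with no repeats: "cfd" with length 3

3


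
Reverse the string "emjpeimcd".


Input: emjpeimcd
Reading characters right to left:
  Position 8: 'd'
  Position 7: 'c'
  Position 6: 'm'
  Position 5: 'i'
  Position 4: 'e'
  Position 3: 'p'
  Position 2: 'j'
  Position 1: 'm'
  Position 0: 'e'
Reversed: dcmiepjme

dcmiepjme


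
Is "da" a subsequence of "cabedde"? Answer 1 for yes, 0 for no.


Check if "da" is a subsequence of "cabedde"
Greedy scan:
  Position 0 ('c'): no match needed
  Position 1 ('a'): no match needed
  Position 2 ('b'): no match needed
  Position 3 ('e'): no match needed
  Position 4 ('d'): matches sub[0] = 'd'
  Position 5 ('d'): no match needed
  Position 6 ('e'): no match needed
Only matched 1/2 characters => not a subsequence

0


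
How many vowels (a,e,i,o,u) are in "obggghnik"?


Input: obggghnik
Checking each character:
  'o' at position 0: vowel (running total: 1)
  'b' at position 1: consonant
  'g' at position 2: consonant
  'g' at position 3: consonant
  'g' at position 4: consonant
  'h' at position 5: consonant
  'n' at position 6: consonant
  'i' at position 7: vowel (running total: 2)
  'k' at position 8: consonant
Total vowels: 2

2


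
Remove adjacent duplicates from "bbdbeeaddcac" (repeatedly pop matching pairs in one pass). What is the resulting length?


Input: bbdbeeaddcac
Stack-based adjacent duplicate removal:
  Read 'b': push. Stack: b
  Read 'b': matches stack top 'b' => pop. Stack: (empty)
  Read 'd': push. Stack: d
  Read 'b': push. Stack: db
  Read 'e': push. Stack: dbe
  Read 'e': matches stack top 'e' => pop. Stack: db
  Read 'a': push. Stack: dba
  Read 'd': push. Stack: dbad
  Read 'd': matches stack top 'd' => pop. Stack: dba
  Read 'c': push. Stack: dbac
  Read 'a': push. Stack: dbaca
  Read 'c': push. Stack: dbacac
Final stack: "dbacac" (length 6)

6


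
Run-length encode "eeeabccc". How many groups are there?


Input: eeeabccc
Scanning for consecutive runs:
  Group 1: 'e' x 3 (positions 0-2)
  Group 2: 'a' x 1 (positions 3-3)
  Group 3: 'b' x 1 (positions 4-4)
  Group 4: 'c' x 3 (positions 5-7)
Total groups: 4

4


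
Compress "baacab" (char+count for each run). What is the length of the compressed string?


Input: baacab
Runs:
  'b' x 1 => "b1"
  'a' x 2 => "a2"
  'c' x 1 => "c1"
  'a' x 1 => "a1"
  'b' x 1 => "b1"
Compressed: "b1a2c1a1b1"
Compressed length: 10

10


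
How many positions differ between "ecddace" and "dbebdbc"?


Comparing "ecddace" and "dbebdbc" position by position:
  Position 0: 'e' vs 'd' => DIFFER
  Position 1: 'c' vs 'b' => DIFFER
  Position 2: 'd' vs 'e' => DIFFER
  Position 3: 'd' vs 'b' => DIFFER
  Position 4: 'a' vs 'd' => DIFFER
  Position 5: 'c' vs 'b' => DIFFER
  Position 6: 'e' vs 'c' => DIFFER
Positions that differ: 7

7


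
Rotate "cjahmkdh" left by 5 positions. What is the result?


Input: "cjahmkdh", rotate left by 5
First 5 characters: "cjahm"
Remaining characters: "kdh"
Concatenate remaining + first: "kdh" + "cjahm" = "kdhcjahm"

kdhcjahm


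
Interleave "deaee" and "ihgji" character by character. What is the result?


Interleaving "deaee" and "ihgji":
  Position 0: 'd' from first, 'i' from second => "di"
  Position 1: 'e' from first, 'h' from second => "eh"
  Position 2: 'a' from first, 'g' from second => "ag"
  Position 3: 'e' from first, 'j' from second => "ej"
  Position 4: 'e' from first, 'i' from second => "ei"
Result: diehagejei

diehagejei


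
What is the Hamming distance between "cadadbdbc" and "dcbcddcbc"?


Comparing "cadadbdbc" and "dcbcddcbc" position by position:
  Position 0: 'c' vs 'd' => differ
  Position 1: 'a' vs 'c' => differ
  Position 2: 'd' vs 'b' => differ
  Position 3: 'a' vs 'c' => differ
  Position 4: 'd' vs 'd' => same
  Position 5: 'b' vs 'd' => differ
  Position 6: 'd' vs 'c' => differ
  Position 7: 'b' vs 'b' => same
  Position 8: 'c' vs 'c' => same
Total differences (Hamming distance): 6

6


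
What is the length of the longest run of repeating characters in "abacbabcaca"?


Input: "abacbabcaca"
Scanning for longest run:
  Position 1 ('b'): new char, reset run to 1
  Position 2 ('a'): new char, reset run to 1
  Position 3 ('c'): new char, reset run to 1
  Position 4 ('b'): new char, reset run to 1
  Position 5 ('a'): new char, reset run to 1
  Position 6 ('b'): new char, reset run to 1
  Position 7 ('c'): new char, reset run to 1
  Position 8 ('a'): new char, reset run to 1
  Position 9 ('c'): new char, reset run to 1
  Position 10 ('a'): new char, reset run to 1
Longest run: 'a' with length 1

1


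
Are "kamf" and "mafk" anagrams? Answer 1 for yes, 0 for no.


Strings: "kamf", "mafk"
Sorted first:  afkm
Sorted second: afkm
Sorted forms match => anagrams

1


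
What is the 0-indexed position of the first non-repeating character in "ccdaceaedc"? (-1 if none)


Input: ccdaceaedc
Character frequencies:
  'a': 2
  'c': 4
  'd': 2
  'e': 2
Scanning left to right for freq == 1:
  Position 0 ('c'): freq=4, skip
  Position 1 ('c'): freq=4, skip
  Position 2 ('d'): freq=2, skip
  Position 3 ('a'): freq=2, skip
  Position 4 ('c'): freq=4, skip
  Position 5 ('e'): freq=2, skip
  Position 6 ('a'): freq=2, skip
  Position 7 ('e'): freq=2, skip
  Position 8 ('d'): freq=2, skip
  Position 9 ('c'): freq=4, skip
  No unique character found => answer = -1

-1


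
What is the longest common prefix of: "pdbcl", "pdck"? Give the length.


Words: pdbcl, pdck
  Position 0: all 'p' => match
  Position 1: all 'd' => match
  Position 2: ('b', 'c') => mismatch, stop
LCP = "pd" (length 2)

2


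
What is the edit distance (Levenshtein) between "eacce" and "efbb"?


Computing edit distance: "eacce" -> "efbb"
DP table:
           e    f    b    b
      0    1    2    3    4
  e   1    0    1    2    3
  a   2    1    1    2    3
  c   3    2    2    2    3
  c   4    3    3    3    3
  e   5    4    4    4    4
Edit distance = dp[5][4] = 4

4


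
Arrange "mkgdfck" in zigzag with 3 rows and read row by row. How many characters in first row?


Zigzag "mkgdfck" into 3 rows:
Placing characters:
  'm' => row 0
  'k' => row 1
  'g' => row 2
  'd' => row 1
  'f' => row 0
  'c' => row 1
  'k' => row 2
Rows:
  Row 0: "mf"
  Row 1: "kdc"
  Row 2: "gk"
First row length: 2

2


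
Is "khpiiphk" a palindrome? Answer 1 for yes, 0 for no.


Input: khpiiphk
Reversed: khpiiphk
  Compare pos 0 ('k') with pos 7 ('k'): match
  Compare pos 1 ('h') with pos 6 ('h'): match
  Compare pos 2 ('p') with pos 5 ('p'): match
  Compare pos 3 ('i') with pos 4 ('i'): match
Result: palindrome

1


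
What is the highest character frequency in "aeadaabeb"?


Input: aeadaabeb
Character counts:
  'a': 4
  'b': 2
  'd': 1
  'e': 2
Maximum frequency: 4

4


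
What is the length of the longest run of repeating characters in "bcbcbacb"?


Input: "bcbcbacb"
Scanning for longest run:
  Position 1 ('c'): new char, reset run to 1
  Position 2 ('b'): new char, reset run to 1
  Position 3 ('c'): new char, reset run to 1
  Position 4 ('b'): new char, reset run to 1
  Position 5 ('a'): new char, reset run to 1
  Position 6 ('c'): new char, reset run to 1
  Position 7 ('b'): new char, reset run to 1
Longest run: 'b' with length 1

1


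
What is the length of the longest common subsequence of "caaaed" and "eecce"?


LCS of "caaaed" and "eecce"
DP table:
           e    e    c    c    e
      0    0    0    0    0    0
  c   0    0    0    1    1    1
  a   0    0    0    1    1    1
  a   0    0    0    1    1    1
  a   0    0    0    1    1    1
  e   0    1    1    1    1    2
  d   0    1    1    1    1    2
LCS length = dp[6][5] = 2

2


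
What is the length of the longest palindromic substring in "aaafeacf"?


Input: "aaafeacf"
Checking substrings for palindromes:
  [0:3] "aaa" (len 3) => palindrome
  [0:2] "aa" (len 2) => palindrome
  [1:3] "aa" (len 2) => palindrome
Longest palindromic substring: "aaa" with length 3

3


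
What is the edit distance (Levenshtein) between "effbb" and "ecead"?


Computing edit distance: "effbb" -> "ecead"
DP table:
           e    c    e    a    d
      0    1    2    3    4    5
  e   1    0    1    2    3    4
  f   2    1    1    2    3    4
  f   3    2    2    2    3    4
  b   4    3    3    3    3    4
  b   5    4    4    4    4    4
Edit distance = dp[5][5] = 4

4


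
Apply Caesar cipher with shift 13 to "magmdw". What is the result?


Caesar cipher: shift "magmdw" by 13
  'm' (pos 12) + 13 = pos 25 = 'z'
  'a' (pos 0) + 13 = pos 13 = 'n'
  'g' (pos 6) + 13 = pos 19 = 't'
  'm' (pos 12) + 13 = pos 25 = 'z'
  'd' (pos 3) + 13 = pos 16 = 'q'
  'w' (pos 22) + 13 = pos 9 = 'j'
Result: zntzqj

zntzqj


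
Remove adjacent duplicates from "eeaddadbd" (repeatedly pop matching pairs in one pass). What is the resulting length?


Input: eeaddadbd
Stack-based adjacent duplicate removal:
  Read 'e': push. Stack: e
  Read 'e': matches stack top 'e' => pop. Stack: (empty)
  Read 'a': push. Stack: a
  Read 'd': push. Stack: ad
  Read 'd': matches stack top 'd' => pop. Stack: a
  Read 'a': matches stack top 'a' => pop. Stack: (empty)
  Read 'd': push. Stack: d
  Read 'b': push. Stack: db
  Read 'd': push. Stack: dbd
Final stack: "dbd" (length 3)

3


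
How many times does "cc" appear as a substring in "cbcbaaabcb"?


Searching for "cc" in "cbcbaaabcb"
Scanning each position:
  Position 0: "cb" => no
  Position 1: "bc" => no
  Position 2: "cb" => no
  Position 3: "ba" => no
  Position 4: "aa" => no
  Position 5: "aa" => no
  Position 6: "ab" => no
  Position 7: "bc" => no
  Position 8: "cb" => no
Total occurrences: 0

0


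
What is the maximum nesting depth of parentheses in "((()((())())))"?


Input: "((()((())())))"
Tracking depth:
  Position 0 '(': depth becomes 1
  Position 1 '(': depth becomes 2
  Position 2 '(': depth becomes 3
  Position 3 ')': depth becomes 2
  Position 4 '(': depth becomes 3
  Position 5 '(': depth becomes 4
  Position 6 '(': depth becomes 5
  Position 7 ')': depth becomes 4
  Position 8 ')': depth becomes 3
  Position 9 '(': depth becomes 4
  Position 10 ')': depth becomes 3
  Position 11 ')': depth becomes 2
  Position 12 ')': depth becomes 1
  Position 13 ')': depth becomes 0
Maximum depth reached: 5

5


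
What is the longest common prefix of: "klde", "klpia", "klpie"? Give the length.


Words: klde, klpia, klpie
  Position 0: all 'k' => match
  Position 1: all 'l' => match
  Position 2: ('d', 'p', 'p') => mismatch, stop
LCP = "kl" (length 2)

2


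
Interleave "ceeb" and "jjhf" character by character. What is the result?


Interleaving "ceeb" and "jjhf":
  Position 0: 'c' from first, 'j' from second => "cj"
  Position 1: 'e' from first, 'j' from second => "ej"
  Position 2: 'e' from first, 'h' from second => "eh"
  Position 3: 'b' from first, 'f' from second => "bf"
Result: cjejehbf

cjejehbf


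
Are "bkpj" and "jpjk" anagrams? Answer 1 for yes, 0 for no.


Strings: "bkpj", "jpjk"
Sorted first:  bjkp
Sorted second: jjkp
Differ at position 0: 'b' vs 'j' => not anagrams

0


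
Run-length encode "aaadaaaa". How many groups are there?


Input: aaadaaaa
Scanning for consecutive runs:
  Group 1: 'a' x 3 (positions 0-2)
  Group 2: 'd' x 1 (positions 3-3)
  Group 3: 'a' x 4 (positions 4-7)
Total groups: 3

3


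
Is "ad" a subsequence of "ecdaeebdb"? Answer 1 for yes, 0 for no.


Check if "ad" is a subsequence of "ecdaeebdb"
Greedy scan:
  Position 0 ('e'): no match needed
  Position 1 ('c'): no match needed
  Position 2 ('d'): no match needed
  Position 3 ('a'): matches sub[0] = 'a'
  Position 4 ('e'): no match needed
  Position 5 ('e'): no match needed
  Position 6 ('b'): no match needed
  Position 7 ('d'): matches sub[1] = 'd'
  Position 8 ('b'): no match needed
All 2 characters matched => is a subsequence

1


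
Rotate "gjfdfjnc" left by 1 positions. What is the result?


Input: "gjfdfjnc", rotate left by 1
First 1 characters: "g"
Remaining characters: "jfdfjnc"
Concatenate remaining + first: "jfdfjnc" + "g" = "jfdfjncg"

jfdfjncg


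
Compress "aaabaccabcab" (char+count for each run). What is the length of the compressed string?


Input: aaabaccabcab
Runs:
  'a' x 3 => "a3"
  'b' x 1 => "b1"
  'a' x 1 => "a1"
  'c' x 2 => "c2"
  'a' x 1 => "a1"
  'b' x 1 => "b1"
  'c' x 1 => "c1"
  'a' x 1 => "a1"
  'b' x 1 => "b1"
Compressed: "a3b1a1c2a1b1c1a1b1"
Compressed length: 18

18


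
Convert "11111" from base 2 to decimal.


Input: "11111" in base 2
Positional expansion:
  Digit '1' (value 1) x 2^4 = 16
  Digit '1' (value 1) x 2^3 = 8
  Digit '1' (value 1) x 2^2 = 4
  Digit '1' (value 1) x 2^1 = 2
  Digit '1' (value 1) x 2^0 = 1
Sum = 31

31


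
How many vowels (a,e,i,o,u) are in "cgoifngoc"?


Input: cgoifngoc
Checking each character:
  'c' at position 0: consonant
  'g' at position 1: consonant
  'o' at position 2: vowel (running total: 1)
  'i' at position 3: vowel (running total: 2)
  'f' at position 4: consonant
  'n' at position 5: consonant
  'g' at position 6: consonant
  'o' at position 7: vowel (running total: 3)
  'c' at position 8: consonant
Total vowels: 3

3


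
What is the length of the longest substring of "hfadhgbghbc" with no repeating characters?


Input: "hfadhgbghbc"
Sliding window (track last position of each char):
  Position 0 ('h'): window [0,0] length 1 -- new best
  Position 1 ('f'): window [0,1] length 2 -- new best
  Position 2 ('a'): window [0,2] length 3 -- new best
  Position 3 ('d'): window [0,3] length 4 -- new best
  Position 4 ('h'): repeat (last at 0), move window start to 1
  Position 4 ('h'): window [1,4] length 4
  Position 5 ('g'): window [1,5] length 5 -- new best
  Position 6 ('b'): window [1,6] length 6 -- new best
  Position 7 ('g'): repeat (last at 5), move window start to 6
  Position 7 ('g'): window [6,7] length 2
  Position 8 ('h'): window [6,8] length 3
  Position 9 ('b'): repeat (last at 6), move window start to 7
  Position 9 ('b'): window [7,9] length 3
  Position 10 ('c'): window [7,10] length 4
Longest substring with no repeats: "fadhgb" with length 6

6


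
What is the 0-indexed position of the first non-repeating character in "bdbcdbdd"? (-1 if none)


Input: bdbcdbdd
Character frequencies:
  'b': 3
  'c': 1
  'd': 4
Scanning left to right for freq == 1:
  Position 0 ('b'): freq=3, skip
  Position 1 ('d'): freq=4, skip
  Position 2 ('b'): freq=3, skip
  Position 3 ('c'): unique! => answer = 3

3


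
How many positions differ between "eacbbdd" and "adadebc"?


Comparing "eacbbdd" and "adadebc" position by position:
  Position 0: 'e' vs 'a' => DIFFER
  Position 1: 'a' vs 'd' => DIFFER
  Position 2: 'c' vs 'a' => DIFFER
  Position 3: 'b' vs 'd' => DIFFER
  Position 4: 'b' vs 'e' => DIFFER
  Position 5: 'd' vs 'b' => DIFFER
  Position 6: 'd' vs 'c' => DIFFER
Positions that differ: 7

7


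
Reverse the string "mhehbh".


Input: mhehbh
Reading characters right to left:
  Position 5: 'h'
  Position 4: 'b'
  Position 3: 'h'
  Position 2: 'e'
  Position 1: 'h'
  Position 0: 'm'
Reversed: hbhehm

hbhehm


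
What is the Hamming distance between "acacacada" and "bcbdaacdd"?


Comparing "acacacada" and "bcbdaacdd" position by position:
  Position 0: 'a' vs 'b' => differ
  Position 1: 'c' vs 'c' => same
  Position 2: 'a' vs 'b' => differ
  Position 3: 'c' vs 'd' => differ
  Position 4: 'a' vs 'a' => same
  Position 5: 'c' vs 'a' => differ
  Position 6: 'a' vs 'c' => differ
  Position 7: 'd' vs 'd' => same
  Position 8: 'a' vs 'd' => differ
Total differences (Hamming distance): 6

6


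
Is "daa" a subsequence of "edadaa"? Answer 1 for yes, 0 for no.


Check if "daa" is a subsequence of "edadaa"
Greedy scan:
  Position 0 ('e'): no match needed
  Position 1 ('d'): matches sub[0] = 'd'
  Position 2 ('a'): matches sub[1] = 'a'
  Position 3 ('d'): no match needed
  Position 4 ('a'): matches sub[2] = 'a'
  Position 5 ('a'): no match needed
All 3 characters matched => is a subsequence

1


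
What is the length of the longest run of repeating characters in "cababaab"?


Input: "cababaab"
Scanning for longest run:
  Position 1 ('a'): new char, reset run to 1
  Position 2 ('b'): new char, reset run to 1
  Position 3 ('a'): new char, reset run to 1
  Position 4 ('b'): new char, reset run to 1
  Position 5 ('a'): new char, reset run to 1
  Position 6 ('a'): continues run of 'a', length=2
  Position 7 ('b'): new char, reset run to 1
Longest run: 'a' with length 2

2


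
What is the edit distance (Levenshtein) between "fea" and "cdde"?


Computing edit distance: "fea" -> "cdde"
DP table:
           c    d    d    e
      0    1    2    3    4
  f   1    1    2    3    4
  e   2    2    2    3    3
  a   3    3    3    3    4
Edit distance = dp[3][4] = 4

4


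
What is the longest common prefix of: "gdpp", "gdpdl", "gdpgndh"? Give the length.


Words: gdpp, gdpdl, gdpgndh
  Position 0: all 'g' => match
  Position 1: all 'd' => match
  Position 2: all 'p' => match
  Position 3: ('p', 'd', 'g') => mismatch, stop
LCP = "gdp" (length 3)

3


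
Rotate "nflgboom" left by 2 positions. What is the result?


Input: "nflgboom", rotate left by 2
First 2 characters: "nf"
Remaining characters: "lgboom"
Concatenate remaining + first: "lgboom" + "nf" = "lgboomnf"

lgboomnf


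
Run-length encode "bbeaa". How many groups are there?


Input: bbeaa
Scanning for consecutive runs:
  Group 1: 'b' x 2 (positions 0-1)
  Group 2: 'e' x 1 (positions 2-2)
  Group 3: 'a' x 2 (positions 3-4)
Total groups: 3

3


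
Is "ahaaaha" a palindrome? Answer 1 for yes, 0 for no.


Input: ahaaaha
Reversed: ahaaaha
  Compare pos 0 ('a') with pos 6 ('a'): match
  Compare pos 1 ('h') with pos 5 ('h'): match
  Compare pos 2 ('a') with pos 4 ('a'): match
Result: palindrome

1


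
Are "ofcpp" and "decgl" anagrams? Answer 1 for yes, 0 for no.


Strings: "ofcpp", "decgl"
Sorted first:  cfopp
Sorted second: cdegl
Differ at position 1: 'f' vs 'd' => not anagrams

0


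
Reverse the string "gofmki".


Input: gofmki
Reading characters right to left:
  Position 5: 'i'
  Position 4: 'k'
  Position 3: 'm'
  Position 2: 'f'
  Position 1: 'o'
  Position 0: 'g'
Reversed: ikmfog

ikmfog


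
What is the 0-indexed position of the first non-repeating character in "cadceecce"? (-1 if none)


Input: cadceecce
Character frequencies:
  'a': 1
  'c': 4
  'd': 1
  'e': 3
Scanning left to right for freq == 1:
  Position 0 ('c'): freq=4, skip
  Position 1 ('a'): unique! => answer = 1

1


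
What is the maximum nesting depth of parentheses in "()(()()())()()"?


Input: "()(()()())()()"
Tracking depth:
  Position 0 '(': depth becomes 1
  Position 1 ')': depth becomes 0
  Position 2 '(': depth becomes 1
  Position 3 '(': depth becomes 2
  Position 4 ')': depth becomes 1
  Position 5 '(': depth becomes 2
  Position 6 ')': depth becomes 1
  Position 7 '(': depth becomes 2
  Position 8 ')': depth becomes 1
  Position 9 ')': depth becomes 0
  Position 10 '(': depth becomes 1
  Position 11 ')': depth becomes 0
  Position 12 '(': depth becomes 1
  Position 13 ')': depth becomes 0
Maximum depth reached: 2

2


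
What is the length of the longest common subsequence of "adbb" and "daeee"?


LCS of "adbb" and "daeee"
DP table:
           d    a    e    e    e
      0    0    0    0    0    0
  a   0    0    1    1    1    1
  d   0    1    1    1    1    1
  b   0    1    1    1    1    1
  b   0    1    1    1    1    1
LCS length = dp[4][5] = 1

1


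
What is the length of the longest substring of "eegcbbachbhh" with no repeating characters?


Input: "eegcbbachbhh"
Sliding window (track last position of each char):
  Position 0 ('e'): window [0,0] length 1 -- new best
  Position 1 ('e'): repeat (last at 0), move window start to 1
  Position 1 ('e'): window [1,1] length 1
  Position 2 ('g'): window [1,2] length 2 -- new best
  Position 3 ('c'): window [1,3] length 3 -- new best
  Position 4 ('b'): window [1,4] length 4 -- new best
  Position 5 ('b'): repeat (last at 4), move window start to 5
  Position 5 ('b'): window [5,5] length 1
  Position 6 ('a'): window [5,6] length 2
  Position 7 ('c'): window [5,7] length 3
  Position 8 ('h'): window [5,8] length 4
  Position 9 ('b'): repeat (last at 5), move window start to 6
  Position 9 ('b'): window [6,9] length 4
  Position 10 ('h'): repeat (last at 8), move window start to 9
  Position 10 ('h'): window [9,10] length 2
  Position 11 ('h'): repeat (last at 10), move window start to 11
  Position 11 ('h'): window [11,11] length 1
Longest substring with no repeats: "egcb" with length 4

4


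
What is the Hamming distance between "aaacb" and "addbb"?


Comparing "aaacb" and "addbb" position by position:
  Position 0: 'a' vs 'a' => same
  Position 1: 'a' vs 'd' => differ
  Position 2: 'a' vs 'd' => differ
  Position 3: 'c' vs 'b' => differ
  Position 4: 'b' vs 'b' => same
Total differences (Hamming distance): 3

3


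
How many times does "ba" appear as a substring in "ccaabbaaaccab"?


Searching for "ba" in "ccaabbaaaccab"
Scanning each position:
  Position 0: "cc" => no
  Position 1: "ca" => no
  Position 2: "aa" => no
  Position 3: "ab" => no
  Position 4: "bb" => no
  Position 5: "ba" => MATCH
  Position 6: "aa" => no
  Position 7: "aa" => no
  Position 8: "ac" => no
  Position 9: "cc" => no
  Position 10: "ca" => no
  Position 11: "ab" => no
Total occurrences: 1

1


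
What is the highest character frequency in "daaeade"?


Input: daaeade
Character counts:
  'a': 3
  'd': 2
  'e': 2
Maximum frequency: 3

3


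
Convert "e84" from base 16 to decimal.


Input: "e84" in base 16
Positional expansion:
  Digit 'e' (value 14) x 16^2 = 3584
  Digit '8' (value 8) x 16^1 = 128
  Digit '4' (value 4) x 16^0 = 4
Sum = 3716

3716


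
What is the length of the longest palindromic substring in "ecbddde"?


Input: "ecbddde"
Checking substrings for palindromes:
  [3:6] "ddd" (len 3) => palindrome
  [3:5] "dd" (len 2) => palindrome
  [4:6] "dd" (len 2) => palindrome
Longest palindromic substring: "ddd" with length 3

3


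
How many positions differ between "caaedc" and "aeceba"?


Comparing "caaedc" and "aeceba" position by position:
  Position 0: 'c' vs 'a' => DIFFER
  Position 1: 'a' vs 'e' => DIFFER
  Position 2: 'a' vs 'c' => DIFFER
  Position 3: 'e' vs 'e' => same
  Position 4: 'd' vs 'b' => DIFFER
  Position 5: 'c' vs 'a' => DIFFER
Positions that differ: 5

5


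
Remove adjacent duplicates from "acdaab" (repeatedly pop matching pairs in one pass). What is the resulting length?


Input: acdaab
Stack-based adjacent duplicate removal:
  Read 'a': push. Stack: a
  Read 'c': push. Stack: ac
  Read 'd': push. Stack: acd
  Read 'a': push. Stack: acda
  Read 'a': matches stack top 'a' => pop. Stack: acd
  Read 'b': push. Stack: acdb
Final stack: "acdb" (length 4)

4


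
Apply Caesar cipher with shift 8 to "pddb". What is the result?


Caesar cipher: shift "pddb" by 8
  'p' (pos 15) + 8 = pos 23 = 'x'
  'd' (pos 3) + 8 = pos 11 = 'l'
  'd' (pos 3) + 8 = pos 11 = 'l'
  'b' (pos 1) + 8 = pos 9 = 'j'
Result: xllj

xllj


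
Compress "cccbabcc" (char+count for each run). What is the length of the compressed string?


Input: cccbabcc
Runs:
  'c' x 3 => "c3"
  'b' x 1 => "b1"
  'a' x 1 => "a1"
  'b' x 1 => "b1"
  'c' x 2 => "c2"
Compressed: "c3b1a1b1c2"
Compressed length: 10

10


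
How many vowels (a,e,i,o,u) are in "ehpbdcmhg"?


Input: ehpbdcmhg
Checking each character:
  'e' at position 0: vowel (running total: 1)
  'h' at position 1: consonant
  'p' at position 2: consonant
  'b' at position 3: consonant
  'd' at position 4: consonant
  'c' at position 5: consonant
  'm' at position 6: consonant
  'h' at position 7: consonant
  'g' at position 8: consonant
Total vowels: 1

1


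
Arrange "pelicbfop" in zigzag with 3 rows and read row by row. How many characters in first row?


Zigzag "pelicbfop" into 3 rows:
Placing characters:
  'p' => row 0
  'e' => row 1
  'l' => row 2
  'i' => row 1
  'c' => row 0
  'b' => row 1
  'f' => row 2
  'o' => row 1
  'p' => row 0
Rows:
  Row 0: "pcp"
  Row 1: "eibo"
  Row 2: "lf"
First row length: 3

3


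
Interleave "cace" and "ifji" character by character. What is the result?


Interleaving "cace" and "ifji":
  Position 0: 'c' from first, 'i' from second => "ci"
  Position 1: 'a' from first, 'f' from second => "af"
  Position 2: 'c' from first, 'j' from second => "cj"
  Position 3: 'e' from first, 'i' from second => "ei"
Result: ciafcjei

ciafcjei


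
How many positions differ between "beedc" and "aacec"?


Comparing "beedc" and "aacec" position by position:
  Position 0: 'b' vs 'a' => DIFFER
  Position 1: 'e' vs 'a' => DIFFER
  Position 2: 'e' vs 'c' => DIFFER
  Position 3: 'd' vs 'e' => DIFFER
  Position 4: 'c' vs 'c' => same
Positions that differ: 4

4


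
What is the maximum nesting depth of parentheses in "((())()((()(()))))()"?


Input: "((())()((()(()))))()"
Tracking depth:
  Position 0 '(': depth becomes 1
  Position 1 '(': depth becomes 2
  Position 2 '(': depth becomes 3
  Position 3 ')': depth becomes 2
  Position 4 ')': depth becomes 1
  Position 5 '(': depth becomes 2
  Position 6 ')': depth becomes 1
  Position 7 '(': depth becomes 2
  Position 8 '(': depth becomes 3
  Position 9 '(': depth becomes 4
  Position 10 ')': depth becomes 3
  Position 11 '(': depth becomes 4
  Position 12 '(': depth becomes 5
  Position 13 ')': depth becomes 4
  Position 14 ')': depth becomes 3
  Position 15 ')': depth becomes 2
  Position 16 ')': depth becomes 1
  Position 17 ')': depth becomes 0
  Position 18 '(': depth becomes 1
  Position 19 ')': depth becomes 0
Maximum depth reached: 5

5


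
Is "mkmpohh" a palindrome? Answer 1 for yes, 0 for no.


Input: mkmpohh
Reversed: hhopmkm
  Compare pos 0 ('m') with pos 6 ('h'): MISMATCH
  Compare pos 1 ('k') with pos 5 ('h'): MISMATCH
  Compare pos 2 ('m') with pos 4 ('o'): MISMATCH
Result: not a palindrome

0


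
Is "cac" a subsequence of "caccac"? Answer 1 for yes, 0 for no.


Check if "cac" is a subsequence of "caccac"
Greedy scan:
  Position 0 ('c'): matches sub[0] = 'c'
  Position 1 ('a'): matches sub[1] = 'a'
  Position 2 ('c'): matches sub[2] = 'c'
  Position 3 ('c'): no match needed
  Position 4 ('a'): no match needed
  Position 5 ('c'): no match needed
All 3 characters matched => is a subsequence

1


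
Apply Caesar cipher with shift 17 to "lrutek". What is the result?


Caesar cipher: shift "lrutek" by 17
  'l' (pos 11) + 17 = pos 2 = 'c'
  'r' (pos 17) + 17 = pos 8 = 'i'
  'u' (pos 20) + 17 = pos 11 = 'l'
  't' (pos 19) + 17 = pos 10 = 'k'
  'e' (pos 4) + 17 = pos 21 = 'v'
  'k' (pos 10) + 17 = pos 1 = 'b'
Result: cilkvb

cilkvb


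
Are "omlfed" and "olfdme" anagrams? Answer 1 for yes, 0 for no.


Strings: "omlfed", "olfdme"
Sorted first:  deflmo
Sorted second: deflmo
Sorted forms match => anagrams

1


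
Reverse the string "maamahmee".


Input: maamahmee
Reading characters right to left:
  Position 8: 'e'
  Position 7: 'e'
  Position 6: 'm'
  Position 5: 'h'
  Position 4: 'a'
  Position 3: 'm'
  Position 2: 'a'
  Position 1: 'a'
  Position 0: 'm'
Reversed: eemhamaam

eemhamaam


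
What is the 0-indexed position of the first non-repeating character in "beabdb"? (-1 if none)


Input: beabdb
Character frequencies:
  'a': 1
  'b': 3
  'd': 1
  'e': 1
Scanning left to right for freq == 1:
  Position 0 ('b'): freq=3, skip
  Position 1 ('e'): unique! => answer = 1

1
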